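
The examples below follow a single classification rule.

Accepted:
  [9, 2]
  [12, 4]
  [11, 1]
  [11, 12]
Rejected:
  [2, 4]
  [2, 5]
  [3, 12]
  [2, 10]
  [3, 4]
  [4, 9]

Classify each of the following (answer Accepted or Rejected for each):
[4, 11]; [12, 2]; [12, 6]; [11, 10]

The rule appears to be: first ≥ 5.
[4, 11]: Rejected (first 4). [12, 2]: Accepted (first 12). [12, 6]: Accepted (first 12). [11, 10]: Accepted (first 11).

Rejected, Accepted, Accepted, Accepted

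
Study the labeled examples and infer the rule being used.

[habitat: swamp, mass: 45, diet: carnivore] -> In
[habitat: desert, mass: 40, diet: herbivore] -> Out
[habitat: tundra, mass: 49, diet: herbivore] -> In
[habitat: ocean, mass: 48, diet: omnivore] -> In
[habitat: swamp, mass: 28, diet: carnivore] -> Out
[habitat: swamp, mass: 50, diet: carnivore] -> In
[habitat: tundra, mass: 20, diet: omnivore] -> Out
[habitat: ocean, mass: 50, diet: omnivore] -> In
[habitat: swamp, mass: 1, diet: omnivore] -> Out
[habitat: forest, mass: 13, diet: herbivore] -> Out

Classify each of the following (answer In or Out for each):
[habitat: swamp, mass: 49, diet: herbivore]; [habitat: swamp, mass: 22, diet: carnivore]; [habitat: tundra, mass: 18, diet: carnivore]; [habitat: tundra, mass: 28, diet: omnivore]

One predicate separates the groups cleanly: mass ≥ 45.

In, Out, Out, Out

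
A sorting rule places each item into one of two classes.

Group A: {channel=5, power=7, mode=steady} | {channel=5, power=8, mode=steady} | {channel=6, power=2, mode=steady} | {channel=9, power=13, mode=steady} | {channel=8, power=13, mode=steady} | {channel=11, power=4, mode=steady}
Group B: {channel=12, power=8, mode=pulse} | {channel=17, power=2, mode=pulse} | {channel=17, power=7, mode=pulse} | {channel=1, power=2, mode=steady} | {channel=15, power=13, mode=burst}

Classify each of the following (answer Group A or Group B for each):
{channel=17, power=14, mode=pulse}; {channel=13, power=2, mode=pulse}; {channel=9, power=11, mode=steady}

'Group A' ⟺ mode is steady AND channel ≥ 5.
{channel=17, power=14, mode=pulse}: Group B (mode is pulse, channel = 17).
{channel=13, power=2, mode=pulse}: Group B (mode is pulse, channel = 13).
{channel=9, power=11, mode=steady}: Group A (mode is steady, channel = 9).

Group B, Group B, Group A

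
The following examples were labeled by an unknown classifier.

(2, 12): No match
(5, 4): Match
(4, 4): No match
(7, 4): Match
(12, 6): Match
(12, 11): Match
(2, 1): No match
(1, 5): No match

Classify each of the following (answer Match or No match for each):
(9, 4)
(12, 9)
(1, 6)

Match, Match, No match

Every 'Match' example satisfies: first ≥ 5. None of the 'No match' examples do.
(9, 4) — first 9, hence Match. (12, 9) — first 12, hence Match. (1, 6) — first 1, hence No match.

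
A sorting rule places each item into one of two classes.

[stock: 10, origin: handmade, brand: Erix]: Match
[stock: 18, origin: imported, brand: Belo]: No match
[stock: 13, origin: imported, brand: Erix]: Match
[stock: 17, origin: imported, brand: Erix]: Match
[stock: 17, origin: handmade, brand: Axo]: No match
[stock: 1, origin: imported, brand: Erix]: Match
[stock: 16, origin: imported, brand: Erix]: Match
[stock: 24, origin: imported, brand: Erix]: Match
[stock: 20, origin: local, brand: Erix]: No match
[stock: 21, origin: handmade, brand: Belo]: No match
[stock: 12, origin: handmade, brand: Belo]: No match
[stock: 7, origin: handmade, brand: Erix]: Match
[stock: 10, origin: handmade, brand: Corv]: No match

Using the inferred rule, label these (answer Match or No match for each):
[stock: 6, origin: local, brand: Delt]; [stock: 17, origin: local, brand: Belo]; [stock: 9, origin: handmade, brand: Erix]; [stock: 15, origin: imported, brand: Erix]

No match, No match, Match, Match

'Match' ⟺ brand is Erix AND stock ≠ 20.
[stock: 6, origin: local, brand: Delt]: No match (brand is Delt, stock = 6).
[stock: 17, origin: local, brand: Belo]: No match (brand is Belo, stock = 17).
[stock: 9, origin: handmade, brand: Erix]: Match (brand is Erix, stock = 9).
[stock: 15, origin: imported, brand: Erix]: Match (brand is Erix, stock = 15).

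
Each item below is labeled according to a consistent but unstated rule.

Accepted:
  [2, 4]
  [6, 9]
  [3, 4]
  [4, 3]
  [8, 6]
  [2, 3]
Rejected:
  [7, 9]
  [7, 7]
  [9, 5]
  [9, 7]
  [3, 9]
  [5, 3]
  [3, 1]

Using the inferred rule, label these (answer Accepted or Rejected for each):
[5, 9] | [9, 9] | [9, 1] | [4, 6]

Rejected, Rejected, Rejected, Accepted

The common property of the 'Accepted' items is: product is even. No 'Rejected' item has it.
[5, 9]: Rejected (5·9 = 45). [9, 9]: Rejected (9·9 = 81). [9, 1]: Rejected (9·1 = 9). [4, 6]: Accepted (4·6 = 24).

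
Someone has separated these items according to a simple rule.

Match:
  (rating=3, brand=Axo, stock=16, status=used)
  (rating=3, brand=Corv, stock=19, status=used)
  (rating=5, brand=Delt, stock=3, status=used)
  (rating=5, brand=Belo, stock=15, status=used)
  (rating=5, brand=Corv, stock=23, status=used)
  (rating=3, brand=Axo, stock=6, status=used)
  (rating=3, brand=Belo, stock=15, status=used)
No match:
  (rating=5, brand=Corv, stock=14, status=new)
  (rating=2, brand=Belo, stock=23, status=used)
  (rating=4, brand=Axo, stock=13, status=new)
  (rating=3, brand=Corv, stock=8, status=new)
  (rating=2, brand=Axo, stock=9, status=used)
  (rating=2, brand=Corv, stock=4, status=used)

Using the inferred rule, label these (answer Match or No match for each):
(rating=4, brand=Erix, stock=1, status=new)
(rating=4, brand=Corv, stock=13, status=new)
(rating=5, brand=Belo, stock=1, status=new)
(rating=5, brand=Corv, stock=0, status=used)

The simplest hypothesis consistent with all the labels is: status is used AND rating ≥ 3.

No match, No match, No match, Match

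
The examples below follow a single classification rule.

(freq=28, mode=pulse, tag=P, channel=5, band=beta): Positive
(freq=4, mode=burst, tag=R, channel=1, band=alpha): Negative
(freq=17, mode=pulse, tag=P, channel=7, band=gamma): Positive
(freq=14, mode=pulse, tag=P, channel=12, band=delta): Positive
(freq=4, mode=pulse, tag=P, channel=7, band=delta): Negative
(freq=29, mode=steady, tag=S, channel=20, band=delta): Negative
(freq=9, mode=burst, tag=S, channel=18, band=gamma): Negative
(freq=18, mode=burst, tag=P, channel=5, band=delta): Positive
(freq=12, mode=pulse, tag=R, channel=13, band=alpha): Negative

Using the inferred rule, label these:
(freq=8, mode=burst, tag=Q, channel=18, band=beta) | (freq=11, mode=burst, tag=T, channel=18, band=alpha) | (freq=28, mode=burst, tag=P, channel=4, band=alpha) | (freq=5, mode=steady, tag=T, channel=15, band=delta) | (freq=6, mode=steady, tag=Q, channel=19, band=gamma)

Negative, Negative, Positive, Negative, Negative

Rule: tag is P AND freq ≥ 9. This holds for each 'Positive' example and fails for each 'Negative' one.
(freq=8, mode=burst, tag=Q, channel=18, band=beta): Negative (tag is Q, freq = 8). (freq=11, mode=burst, tag=T, channel=18, band=alpha): Negative (tag is T, freq = 11). (freq=28, mode=burst, tag=P, channel=4, band=alpha): Positive (tag is P, freq = 28). (freq=5, mode=steady, tag=T, channel=15, band=delta): Negative (tag is T, freq = 5). (freq=6, mode=steady, tag=Q, channel=19, band=gamma): Negative (tag is Q, freq = 6).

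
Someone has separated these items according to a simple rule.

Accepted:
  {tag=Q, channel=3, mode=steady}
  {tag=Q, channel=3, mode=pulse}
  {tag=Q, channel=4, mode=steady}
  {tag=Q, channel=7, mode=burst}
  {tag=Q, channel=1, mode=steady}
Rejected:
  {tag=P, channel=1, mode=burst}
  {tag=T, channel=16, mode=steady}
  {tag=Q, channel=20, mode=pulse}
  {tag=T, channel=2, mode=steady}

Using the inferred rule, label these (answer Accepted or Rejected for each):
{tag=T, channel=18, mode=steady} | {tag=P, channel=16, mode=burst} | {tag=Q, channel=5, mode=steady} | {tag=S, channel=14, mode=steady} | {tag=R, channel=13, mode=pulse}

Rejected, Rejected, Accepted, Rejected, Rejected

One predicate separates the groups cleanly: tag is Q AND channel ≤ 7.
{tag=T, channel=18, mode=steady}: tag is T, channel = 18, lacks this property → Rejected.
{tag=P, channel=16, mode=burst}: tag is P, channel = 16, lacks this property → Rejected.
{tag=Q, channel=5, mode=steady}: tag is Q, channel = 5, passes → Accepted.
{tag=S, channel=14, mode=steady}: tag is S, channel = 14, lacks this property → Rejected.
{tag=R, channel=13, mode=pulse}: tag is R, channel = 13, lacks this property → Rejected.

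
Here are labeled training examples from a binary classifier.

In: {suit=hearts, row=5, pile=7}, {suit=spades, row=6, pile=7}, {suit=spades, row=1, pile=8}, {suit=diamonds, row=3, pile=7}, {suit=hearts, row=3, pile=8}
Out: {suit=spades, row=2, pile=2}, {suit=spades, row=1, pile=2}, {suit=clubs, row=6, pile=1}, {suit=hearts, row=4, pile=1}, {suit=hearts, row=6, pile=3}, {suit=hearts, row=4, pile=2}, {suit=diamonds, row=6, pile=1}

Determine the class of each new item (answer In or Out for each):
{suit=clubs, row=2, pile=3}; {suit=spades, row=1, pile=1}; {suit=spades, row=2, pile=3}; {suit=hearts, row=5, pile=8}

Out, Out, Out, In

The pattern is that an item is 'In' exactly when: pile ≥ 7.
{suit=clubs, row=2, pile=3} → pile = 3 → Out. {suit=spades, row=1, pile=1} → pile = 1 → Out. {suit=spades, row=2, pile=3} → pile = 3 → Out. {suit=hearts, row=5, pile=8} → pile = 8 → In.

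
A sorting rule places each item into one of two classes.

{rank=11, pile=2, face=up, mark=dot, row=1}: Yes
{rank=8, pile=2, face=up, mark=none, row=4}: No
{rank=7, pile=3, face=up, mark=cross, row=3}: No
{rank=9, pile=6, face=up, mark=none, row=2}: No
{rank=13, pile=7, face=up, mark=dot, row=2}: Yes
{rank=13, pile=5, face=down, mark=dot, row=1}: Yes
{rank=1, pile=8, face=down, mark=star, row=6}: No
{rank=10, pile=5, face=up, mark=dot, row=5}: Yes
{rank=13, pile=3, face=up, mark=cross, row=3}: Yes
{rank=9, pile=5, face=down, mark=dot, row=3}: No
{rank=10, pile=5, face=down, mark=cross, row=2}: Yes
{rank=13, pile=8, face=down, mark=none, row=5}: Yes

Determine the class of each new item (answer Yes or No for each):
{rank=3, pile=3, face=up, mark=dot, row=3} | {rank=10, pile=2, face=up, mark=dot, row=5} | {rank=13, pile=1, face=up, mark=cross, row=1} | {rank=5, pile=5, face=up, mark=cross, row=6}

No, Yes, Yes, No

The simplest hypothesis consistent with all the labels is: rank ≥ 10.
{rank=3, pile=3, face=up, mark=dot, row=3}: rank = 3 — does not fit, so No.
{rank=10, pile=2, face=up, mark=dot, row=5}: rank = 10 — qualifies, so Yes.
{rank=13, pile=1, face=up, mark=cross, row=1}: rank = 13 — qualifies, so Yes.
{rank=5, pile=5, face=up, mark=cross, row=6}: rank = 5 — does not fit, so No.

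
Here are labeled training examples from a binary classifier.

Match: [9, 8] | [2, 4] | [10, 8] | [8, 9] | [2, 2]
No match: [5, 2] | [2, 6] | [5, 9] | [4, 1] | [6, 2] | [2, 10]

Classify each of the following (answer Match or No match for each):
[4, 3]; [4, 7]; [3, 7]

Match, No match, No match

The pattern is that an item is 'Match' exactly when: |first − second| ≤ 2.
[4, 3]: Match (|4−3| = 1).
[4, 7]: No match (|4−7| = 3).
[3, 7]: No match (|3−7| = 4).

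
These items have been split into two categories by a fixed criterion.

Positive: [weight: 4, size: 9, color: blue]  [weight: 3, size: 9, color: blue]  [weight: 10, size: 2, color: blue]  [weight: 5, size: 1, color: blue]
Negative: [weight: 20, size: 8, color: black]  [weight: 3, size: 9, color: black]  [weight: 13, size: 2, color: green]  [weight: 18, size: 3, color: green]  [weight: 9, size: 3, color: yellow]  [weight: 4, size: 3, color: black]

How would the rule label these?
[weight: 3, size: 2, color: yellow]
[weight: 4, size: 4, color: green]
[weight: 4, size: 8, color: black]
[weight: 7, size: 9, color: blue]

Rule: color is blue. This holds for each 'Positive' example and fails for each 'Negative' one.
[weight: 3, size: 2, color: yellow]: color is yellow, does not satisfy this → Negative.
[weight: 4, size: 4, color: green]: color is green, does not satisfy this → Negative.
[weight: 4, size: 8, color: black]: color is black, does not satisfy this → Negative.
[weight: 7, size: 9, color: blue]: color is blue, satisfies this → Positive.

Negative, Negative, Negative, Positive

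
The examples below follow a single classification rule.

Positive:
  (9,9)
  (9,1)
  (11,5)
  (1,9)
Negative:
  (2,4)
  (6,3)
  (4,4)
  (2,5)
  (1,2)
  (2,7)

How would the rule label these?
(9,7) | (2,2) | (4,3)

Positive, Negative, Negative

Rule: both are odd. This holds for each 'Positive' example and fails for each 'Negative' one.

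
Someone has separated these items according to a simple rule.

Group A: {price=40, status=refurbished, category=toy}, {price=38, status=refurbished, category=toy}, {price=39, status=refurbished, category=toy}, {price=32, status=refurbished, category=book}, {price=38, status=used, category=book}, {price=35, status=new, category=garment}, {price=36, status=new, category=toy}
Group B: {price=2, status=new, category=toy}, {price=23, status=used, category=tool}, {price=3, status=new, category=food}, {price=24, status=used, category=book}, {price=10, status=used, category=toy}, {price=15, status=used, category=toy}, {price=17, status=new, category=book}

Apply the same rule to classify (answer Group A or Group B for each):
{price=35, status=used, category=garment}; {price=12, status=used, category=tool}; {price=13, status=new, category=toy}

The simplest hypothesis consistent with all the labels is: price ≥ 32.
{price=35, status=used, category=garment}: price = 35 — checks out, so Group A.
{price=12, status=used, category=tool}: price = 12 — does not pass, so Group B.
{price=13, status=new, category=toy}: price = 13 — does not pass, so Group B.

Group A, Group B, Group B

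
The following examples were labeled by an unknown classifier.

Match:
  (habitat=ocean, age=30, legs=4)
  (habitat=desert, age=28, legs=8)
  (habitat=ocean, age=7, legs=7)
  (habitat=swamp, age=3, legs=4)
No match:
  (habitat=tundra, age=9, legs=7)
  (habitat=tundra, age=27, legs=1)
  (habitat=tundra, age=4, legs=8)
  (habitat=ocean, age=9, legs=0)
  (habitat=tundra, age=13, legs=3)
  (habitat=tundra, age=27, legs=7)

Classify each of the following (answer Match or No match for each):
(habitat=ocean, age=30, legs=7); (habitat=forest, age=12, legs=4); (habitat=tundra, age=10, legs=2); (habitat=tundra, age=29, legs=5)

Match, Match, No match, No match

'Match' ⟺ habitat is not tundra AND legs ≥ 1.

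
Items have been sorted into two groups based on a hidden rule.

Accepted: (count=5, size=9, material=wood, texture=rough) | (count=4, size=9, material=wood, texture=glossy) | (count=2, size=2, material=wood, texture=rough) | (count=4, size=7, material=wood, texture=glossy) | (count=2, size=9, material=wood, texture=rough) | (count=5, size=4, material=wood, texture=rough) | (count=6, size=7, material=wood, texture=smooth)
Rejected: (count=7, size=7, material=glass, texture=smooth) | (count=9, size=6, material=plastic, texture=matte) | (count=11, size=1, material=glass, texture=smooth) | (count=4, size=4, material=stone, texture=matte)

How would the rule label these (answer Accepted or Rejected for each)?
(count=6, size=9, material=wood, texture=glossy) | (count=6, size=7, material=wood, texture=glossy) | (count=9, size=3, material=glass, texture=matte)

Accepted, Accepted, Rejected

The pattern is that an item is 'Accepted' exactly when: material is wood.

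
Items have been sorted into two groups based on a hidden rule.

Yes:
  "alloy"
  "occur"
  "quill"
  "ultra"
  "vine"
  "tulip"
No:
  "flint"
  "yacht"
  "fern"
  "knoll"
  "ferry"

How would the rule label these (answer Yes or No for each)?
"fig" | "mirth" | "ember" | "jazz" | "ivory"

The rule appears to be: has ≥ 2 vowels.

No, No, Yes, No, Yes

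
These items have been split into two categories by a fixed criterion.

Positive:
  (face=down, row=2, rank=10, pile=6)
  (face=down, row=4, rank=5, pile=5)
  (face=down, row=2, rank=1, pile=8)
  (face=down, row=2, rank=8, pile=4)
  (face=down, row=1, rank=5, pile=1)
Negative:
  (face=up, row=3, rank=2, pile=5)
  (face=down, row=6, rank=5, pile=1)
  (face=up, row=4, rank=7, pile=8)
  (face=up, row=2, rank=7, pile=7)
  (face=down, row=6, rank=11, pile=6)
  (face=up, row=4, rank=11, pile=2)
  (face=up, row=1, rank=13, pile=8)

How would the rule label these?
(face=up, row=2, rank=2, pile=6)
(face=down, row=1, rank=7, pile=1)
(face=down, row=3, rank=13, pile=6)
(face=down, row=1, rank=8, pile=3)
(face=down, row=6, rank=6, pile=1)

Negative, Positive, Positive, Positive, Negative

The rule appears to be: face is down AND row ≤ 4.
Negative: (face=up, row=2, rank=2, pile=6), since face is up, row = 2. Positive: (face=down, row=1, rank=7, pile=1), since face is down, row = 1. Positive: (face=down, row=3, rank=13, pile=6), since face is down, row = 3. Positive: (face=down, row=1, rank=8, pile=3), since face is down, row = 1. Negative: (face=down, row=6, rank=6, pile=1), since face is down, row = 6.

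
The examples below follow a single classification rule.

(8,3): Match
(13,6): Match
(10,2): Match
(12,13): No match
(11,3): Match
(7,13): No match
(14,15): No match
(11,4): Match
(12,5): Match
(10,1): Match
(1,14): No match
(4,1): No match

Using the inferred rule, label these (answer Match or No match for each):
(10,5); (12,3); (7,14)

Rule: first > second AND sum ≥ 11. This holds for each 'Match' example and fails for each 'No match' one.
(10,5): 10 > 5, 10+5 = 15 — checks out, so Match. (12,3): 12 > 3, 12+3 = 15 — checks out, so Match. (7,14): 7 < 14, 7+14 = 21 — fails this test, so No match.

Match, Match, No match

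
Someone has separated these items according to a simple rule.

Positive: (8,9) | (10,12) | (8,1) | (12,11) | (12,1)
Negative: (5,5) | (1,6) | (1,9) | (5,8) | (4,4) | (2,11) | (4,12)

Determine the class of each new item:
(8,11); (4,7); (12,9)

Positive, Negative, Positive

Rule: first ≥ 6. This holds for each 'Positive' example and fails for each 'Negative' one.
(8,11): Positive (first 8).
(4,7): Negative (first 4).
(12,9): Positive (first 12).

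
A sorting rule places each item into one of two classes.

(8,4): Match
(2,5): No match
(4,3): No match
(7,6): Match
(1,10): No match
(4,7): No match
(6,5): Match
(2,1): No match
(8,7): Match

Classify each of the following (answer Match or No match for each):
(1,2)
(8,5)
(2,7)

No match, Match, No match

The common property of the 'Match' items is: first ≥ 5. No 'No match' item has it.
No match: (1,2), since first 1.
Match: (8,5), since first 8.
No match: (2,7), since first 2.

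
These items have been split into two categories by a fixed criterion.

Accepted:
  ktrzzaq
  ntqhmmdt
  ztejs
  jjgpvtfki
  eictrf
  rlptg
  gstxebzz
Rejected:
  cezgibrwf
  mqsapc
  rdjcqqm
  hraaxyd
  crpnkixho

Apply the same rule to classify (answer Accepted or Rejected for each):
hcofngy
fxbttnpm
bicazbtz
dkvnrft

Rejected, Accepted, Accepted, Accepted

All 'Accepted' examples share one property — contains 't' — and every 'Rejected' example lacks it.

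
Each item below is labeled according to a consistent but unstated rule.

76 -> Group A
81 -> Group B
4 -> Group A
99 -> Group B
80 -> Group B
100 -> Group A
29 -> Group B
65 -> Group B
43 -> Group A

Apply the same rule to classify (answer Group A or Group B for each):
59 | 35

All 'Group A' examples share one property — ≡ 1 (mod 3) — and every 'Group B' example lacks it.
59 — 59 mod 3 = 2, hence Group B. 35 — 35 mod 3 = 2, hence Group B.

Group B, Group B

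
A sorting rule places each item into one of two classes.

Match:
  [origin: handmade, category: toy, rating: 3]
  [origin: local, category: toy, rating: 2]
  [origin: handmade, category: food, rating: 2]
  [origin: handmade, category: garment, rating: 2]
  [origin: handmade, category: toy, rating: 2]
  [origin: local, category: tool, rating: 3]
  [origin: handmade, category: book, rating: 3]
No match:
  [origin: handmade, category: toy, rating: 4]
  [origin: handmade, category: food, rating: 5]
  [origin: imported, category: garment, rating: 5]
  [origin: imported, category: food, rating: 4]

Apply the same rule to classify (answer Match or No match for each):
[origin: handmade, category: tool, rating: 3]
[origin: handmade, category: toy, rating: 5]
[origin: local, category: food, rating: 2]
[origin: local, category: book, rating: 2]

Match, No match, Match, Match

The distinguishing property — rating ≤ 3 — holds for all the 'Match' cases and none of the 'No match' cases.
Match: [origin: handmade, category: tool, rating: 3], since rating = 3. No match: [origin: handmade, category: toy, rating: 5], since rating = 5. Match: [origin: local, category: food, rating: 2], since rating = 2. Match: [origin: local, category: book, rating: 2], since rating = 2.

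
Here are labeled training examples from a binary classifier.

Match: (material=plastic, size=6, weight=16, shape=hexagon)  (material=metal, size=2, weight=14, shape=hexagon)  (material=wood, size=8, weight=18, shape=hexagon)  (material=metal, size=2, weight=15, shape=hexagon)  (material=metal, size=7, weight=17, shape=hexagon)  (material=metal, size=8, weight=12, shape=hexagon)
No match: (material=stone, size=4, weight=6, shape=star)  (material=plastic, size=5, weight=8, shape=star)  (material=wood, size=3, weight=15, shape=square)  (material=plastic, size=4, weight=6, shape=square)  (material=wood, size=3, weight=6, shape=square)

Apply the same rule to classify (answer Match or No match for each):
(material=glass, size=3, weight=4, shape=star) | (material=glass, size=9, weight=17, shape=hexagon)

No match, Match

The distinguishing property — shape is hexagon — holds for all the 'Match' cases and none of the 'No match' cases.
No match: (material=glass, size=3, weight=4, shape=star), since shape is star.
Match: (material=glass, size=9, weight=17, shape=hexagon), since shape is hexagon.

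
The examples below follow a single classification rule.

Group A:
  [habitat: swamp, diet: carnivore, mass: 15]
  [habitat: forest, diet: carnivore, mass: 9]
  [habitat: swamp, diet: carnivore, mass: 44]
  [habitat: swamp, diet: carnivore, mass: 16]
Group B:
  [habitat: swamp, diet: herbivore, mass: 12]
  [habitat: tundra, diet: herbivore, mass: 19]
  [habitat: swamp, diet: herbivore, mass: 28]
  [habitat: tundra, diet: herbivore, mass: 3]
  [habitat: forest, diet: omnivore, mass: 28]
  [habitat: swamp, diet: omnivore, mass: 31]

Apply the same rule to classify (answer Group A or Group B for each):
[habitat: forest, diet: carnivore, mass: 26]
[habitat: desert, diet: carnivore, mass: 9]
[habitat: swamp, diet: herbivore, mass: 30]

Group A, Group A, Group B

The classifier is using: diet is carnivore.
[habitat: forest, diet: carnivore, mass: 26] — diet is carnivore, hence Group A.
[habitat: desert, diet: carnivore, mass: 9] — diet is carnivore, hence Group A.
[habitat: swamp, diet: herbivore, mass: 30] — diet is herbivore, hence Group B.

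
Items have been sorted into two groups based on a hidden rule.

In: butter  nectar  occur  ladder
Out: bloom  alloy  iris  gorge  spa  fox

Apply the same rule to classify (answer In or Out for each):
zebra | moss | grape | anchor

Out, Out, Out, In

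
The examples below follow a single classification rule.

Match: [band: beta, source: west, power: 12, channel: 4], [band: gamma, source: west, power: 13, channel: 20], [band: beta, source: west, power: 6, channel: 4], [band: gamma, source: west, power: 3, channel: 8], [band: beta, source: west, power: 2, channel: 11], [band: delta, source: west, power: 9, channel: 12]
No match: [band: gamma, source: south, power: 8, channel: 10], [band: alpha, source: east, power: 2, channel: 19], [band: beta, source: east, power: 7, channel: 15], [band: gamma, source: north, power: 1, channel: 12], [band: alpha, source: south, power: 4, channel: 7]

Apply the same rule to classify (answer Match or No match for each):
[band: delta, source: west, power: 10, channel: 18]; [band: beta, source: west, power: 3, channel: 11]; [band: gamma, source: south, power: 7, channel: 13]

Every 'Match' example satisfies: source is west. None of the 'No match' examples do.

Match, Match, No match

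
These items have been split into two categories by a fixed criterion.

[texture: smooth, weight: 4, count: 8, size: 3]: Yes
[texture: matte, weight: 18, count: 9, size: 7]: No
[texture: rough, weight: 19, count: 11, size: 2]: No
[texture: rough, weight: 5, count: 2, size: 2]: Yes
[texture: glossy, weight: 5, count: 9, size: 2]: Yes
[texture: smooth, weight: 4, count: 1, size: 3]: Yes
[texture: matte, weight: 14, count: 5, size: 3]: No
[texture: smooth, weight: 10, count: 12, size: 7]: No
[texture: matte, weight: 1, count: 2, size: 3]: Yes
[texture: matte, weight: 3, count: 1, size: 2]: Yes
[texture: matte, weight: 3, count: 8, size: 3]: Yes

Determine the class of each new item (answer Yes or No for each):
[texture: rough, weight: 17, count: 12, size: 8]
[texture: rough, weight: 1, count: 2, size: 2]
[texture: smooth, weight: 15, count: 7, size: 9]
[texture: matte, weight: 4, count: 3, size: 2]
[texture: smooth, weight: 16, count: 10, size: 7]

All 'Yes' examples share one property — weight ≤ 5 — and every 'No' example lacks it.
No: [texture: rough, weight: 17, count: 12, size: 8], since weight = 17.
Yes: [texture: rough, weight: 1, count: 2, size: 2], since weight = 1.
No: [texture: smooth, weight: 15, count: 7, size: 9], since weight = 15.
Yes: [texture: matte, weight: 4, count: 3, size: 2], since weight = 4.
No: [texture: smooth, weight: 16, count: 10, size: 7], since weight = 16.

No, Yes, No, Yes, No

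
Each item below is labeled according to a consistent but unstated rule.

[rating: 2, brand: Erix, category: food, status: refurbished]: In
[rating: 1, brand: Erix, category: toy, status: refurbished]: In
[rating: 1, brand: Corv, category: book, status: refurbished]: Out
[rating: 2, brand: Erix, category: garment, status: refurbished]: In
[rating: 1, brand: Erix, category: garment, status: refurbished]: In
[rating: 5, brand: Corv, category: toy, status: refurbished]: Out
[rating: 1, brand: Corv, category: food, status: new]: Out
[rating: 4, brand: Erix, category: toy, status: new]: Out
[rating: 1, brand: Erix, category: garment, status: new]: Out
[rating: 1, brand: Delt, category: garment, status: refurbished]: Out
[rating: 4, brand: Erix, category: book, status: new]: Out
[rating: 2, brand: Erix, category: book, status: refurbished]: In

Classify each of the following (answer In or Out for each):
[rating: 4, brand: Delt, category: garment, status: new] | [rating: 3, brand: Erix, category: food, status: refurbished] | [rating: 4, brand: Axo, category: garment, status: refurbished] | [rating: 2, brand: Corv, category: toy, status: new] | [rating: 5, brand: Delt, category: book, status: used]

Out, In, Out, Out, Out

All 'In' examples share one property — status is refurbished AND brand is Erix — and every 'Out' example lacks it.
[rating: 4, brand: Delt, category: garment, status: new] — status is new, brand is Delt, hence Out.
[rating: 3, brand: Erix, category: food, status: refurbished] — status is refurbished, brand is Erix, hence In.
[rating: 4, brand: Axo, category: garment, status: refurbished] — status is refurbished, brand is Axo, hence Out.
[rating: 2, brand: Corv, category: toy, status: new] — status is new, brand is Corv, hence Out.
[rating: 5, brand: Delt, category: book, status: used] — status is used, brand is Delt, hence Out.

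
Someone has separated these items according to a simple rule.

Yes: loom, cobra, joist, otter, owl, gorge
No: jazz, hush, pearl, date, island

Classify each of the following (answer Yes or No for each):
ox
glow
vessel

Yes, Yes, No

'Yes' ⟺ contains 'o'.
ox — has 'o', hence Yes. glow — has 'o', hence Yes. vessel — no 'o', hence No.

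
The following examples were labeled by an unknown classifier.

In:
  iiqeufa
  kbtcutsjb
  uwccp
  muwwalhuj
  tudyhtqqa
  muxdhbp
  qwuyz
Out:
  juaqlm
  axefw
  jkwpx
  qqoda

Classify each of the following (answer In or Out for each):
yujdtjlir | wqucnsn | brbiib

In, In, Out

The distinguishing property — odd length AND contains 'u' — holds for all the 'In' cases and none of the 'Out' cases.
yujdtjlir: length 9, has 'u' — meets the rule, so In. wqucnsn: length 7, has 'u' — meets the rule, so In. brbiib: length 6, no 'u' — does not pass, so Out.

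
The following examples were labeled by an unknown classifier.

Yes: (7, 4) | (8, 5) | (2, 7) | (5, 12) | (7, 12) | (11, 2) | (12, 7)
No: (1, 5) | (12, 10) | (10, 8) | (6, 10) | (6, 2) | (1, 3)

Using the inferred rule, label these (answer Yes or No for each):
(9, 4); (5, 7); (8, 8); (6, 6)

The distinguishing property — sum is odd — holds for all the 'Yes' cases and none of the 'No' cases.

Yes, No, No, No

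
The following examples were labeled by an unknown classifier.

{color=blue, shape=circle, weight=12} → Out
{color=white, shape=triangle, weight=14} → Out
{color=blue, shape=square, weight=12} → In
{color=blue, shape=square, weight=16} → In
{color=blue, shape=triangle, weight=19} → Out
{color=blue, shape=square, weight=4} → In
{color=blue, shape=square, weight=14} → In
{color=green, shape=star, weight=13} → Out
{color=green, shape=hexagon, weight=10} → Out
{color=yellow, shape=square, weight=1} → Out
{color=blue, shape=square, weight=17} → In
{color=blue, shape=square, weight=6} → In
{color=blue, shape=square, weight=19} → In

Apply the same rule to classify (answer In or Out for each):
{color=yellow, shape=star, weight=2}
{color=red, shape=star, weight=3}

'In' ⟺ shape is square AND color is blue.
{color=yellow, shape=star, weight=2} — shape is star, color is yellow, hence Out. {color=red, shape=star, weight=3} — shape is star, color is red, hence Out.

Out, Out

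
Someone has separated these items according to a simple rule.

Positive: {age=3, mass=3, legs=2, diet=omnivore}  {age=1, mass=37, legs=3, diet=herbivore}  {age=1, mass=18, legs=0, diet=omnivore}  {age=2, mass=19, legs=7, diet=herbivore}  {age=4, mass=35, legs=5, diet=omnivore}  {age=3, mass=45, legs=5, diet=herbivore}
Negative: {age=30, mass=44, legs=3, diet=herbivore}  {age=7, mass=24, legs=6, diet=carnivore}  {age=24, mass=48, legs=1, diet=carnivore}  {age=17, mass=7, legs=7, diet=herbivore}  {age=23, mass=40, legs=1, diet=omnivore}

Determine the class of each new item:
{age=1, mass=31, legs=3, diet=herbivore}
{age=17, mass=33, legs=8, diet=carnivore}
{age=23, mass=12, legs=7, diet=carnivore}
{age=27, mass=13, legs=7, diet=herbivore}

The simplest hypothesis consistent with all the labels is: age ≤ 4.
{age=1, mass=31, legs=3, diet=herbivore}: Positive (age = 1). {age=17, mass=33, legs=8, diet=carnivore}: Negative (age = 17). {age=23, mass=12, legs=7, diet=carnivore}: Negative (age = 23). {age=27, mass=13, legs=7, diet=herbivore}: Negative (age = 27).

Positive, Negative, Negative, Negative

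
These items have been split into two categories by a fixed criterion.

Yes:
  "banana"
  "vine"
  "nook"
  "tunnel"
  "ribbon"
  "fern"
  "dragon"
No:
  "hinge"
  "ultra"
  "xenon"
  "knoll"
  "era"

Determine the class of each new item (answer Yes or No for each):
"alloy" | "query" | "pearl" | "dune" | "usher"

The common property of the 'Yes' items is: even length. No 'No' item has it.
"alloy" — length 5, hence No.
"query" — length 5, hence No.
"pearl" — length 5, hence No.
"dune" — length 4, hence Yes.
"usher" — length 5, hence No.

No, No, No, Yes, No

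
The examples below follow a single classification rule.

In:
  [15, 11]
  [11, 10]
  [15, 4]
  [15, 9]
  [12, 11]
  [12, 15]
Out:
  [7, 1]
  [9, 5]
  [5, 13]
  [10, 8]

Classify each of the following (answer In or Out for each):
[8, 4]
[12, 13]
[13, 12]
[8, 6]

Out, In, In, Out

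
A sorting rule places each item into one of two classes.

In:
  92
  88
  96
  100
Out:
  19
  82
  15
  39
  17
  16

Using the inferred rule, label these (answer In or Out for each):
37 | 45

Out, Out

The distinguishing property — at least 88 — holds for all the 'In' cases and none of the 'Out' cases.
37 — 37 < 88, hence Out. 45 — 45 < 88, hence Out.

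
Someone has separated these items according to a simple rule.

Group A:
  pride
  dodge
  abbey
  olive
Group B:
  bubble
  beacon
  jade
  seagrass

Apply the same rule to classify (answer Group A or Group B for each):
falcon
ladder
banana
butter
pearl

Group B, Group B, Group B, Group B, Group A

The pattern is that an item is 'Group A' exactly when: odd length.
Group B: falcon, since length 6. Group B: ladder, since length 6. Group B: banana, since length 6. Group B: butter, since length 6. Group A: pearl, since length 5.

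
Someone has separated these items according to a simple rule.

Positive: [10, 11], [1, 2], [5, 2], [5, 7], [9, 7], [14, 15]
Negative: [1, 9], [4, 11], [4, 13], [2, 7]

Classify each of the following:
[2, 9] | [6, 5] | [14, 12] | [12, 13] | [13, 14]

Negative, Positive, Positive, Positive, Positive

All 'Positive' examples share one property — |first − second| ≤ 3 — and every 'Negative' example lacks it.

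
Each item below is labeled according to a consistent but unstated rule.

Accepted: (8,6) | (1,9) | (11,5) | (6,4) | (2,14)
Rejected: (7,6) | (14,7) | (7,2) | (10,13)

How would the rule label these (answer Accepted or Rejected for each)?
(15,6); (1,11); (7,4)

Rejected, Accepted, Rejected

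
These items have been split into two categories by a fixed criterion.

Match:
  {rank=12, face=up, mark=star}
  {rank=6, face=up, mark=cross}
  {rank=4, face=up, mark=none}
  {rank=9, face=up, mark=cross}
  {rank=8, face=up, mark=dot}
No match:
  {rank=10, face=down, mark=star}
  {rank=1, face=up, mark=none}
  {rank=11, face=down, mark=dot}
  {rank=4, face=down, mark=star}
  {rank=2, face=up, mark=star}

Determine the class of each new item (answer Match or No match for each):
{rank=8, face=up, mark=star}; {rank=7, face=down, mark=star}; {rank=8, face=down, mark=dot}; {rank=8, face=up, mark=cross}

Match, No match, No match, Match

'Match' ⟺ face is up AND rank ≥ 4.
{rank=8, face=up, mark=star}: face is up, rank = 8 — passes, so Match. {rank=7, face=down, mark=star}: face is down, rank = 7 — lacks this property, so No match. {rank=8, face=down, mark=dot}: face is down, rank = 8 — lacks this property, so No match. {rank=8, face=up, mark=cross}: face is up, rank = 8 — passes, so Match.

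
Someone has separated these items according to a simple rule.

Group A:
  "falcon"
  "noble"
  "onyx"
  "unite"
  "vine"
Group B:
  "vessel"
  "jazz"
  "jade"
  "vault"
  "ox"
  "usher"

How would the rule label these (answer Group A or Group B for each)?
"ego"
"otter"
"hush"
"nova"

Group B, Group B, Group B, Group A

Every 'Group A' example satisfies: contains 'n'. None of the 'Group B' examples do.
Group B: "ego", since no 'n'. Group B: "otter", since no 'n'. Group B: "hush", since no 'n'. Group A: "nova", since has 'n'.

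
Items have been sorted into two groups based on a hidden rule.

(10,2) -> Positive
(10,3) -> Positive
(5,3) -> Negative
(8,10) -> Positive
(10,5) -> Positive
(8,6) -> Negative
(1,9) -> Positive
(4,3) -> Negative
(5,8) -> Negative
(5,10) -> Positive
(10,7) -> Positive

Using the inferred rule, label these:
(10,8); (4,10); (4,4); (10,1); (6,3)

Positive, Positive, Negative, Positive, Negative

Every 'Positive' example satisfies: max ≥ 9. None of the 'Negative' examples do.
(10,8): max 10 — has this property, so Positive. (4,10): max 10 — has this property, so Positive. (4,4): max 4 — does not pass, so Negative. (10,1): max 10 — has this property, so Positive. (6,3): max 6 — does not pass, so Negative.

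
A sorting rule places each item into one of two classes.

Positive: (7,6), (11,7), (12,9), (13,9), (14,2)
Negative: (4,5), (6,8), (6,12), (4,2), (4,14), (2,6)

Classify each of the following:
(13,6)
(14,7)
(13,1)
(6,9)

The classifier is using: first ≥ 7.
(13,6): Positive (first 13).
(14,7): Positive (first 14).
(13,1): Positive (first 13).
(6,9): Negative (first 6).

Positive, Positive, Positive, Negative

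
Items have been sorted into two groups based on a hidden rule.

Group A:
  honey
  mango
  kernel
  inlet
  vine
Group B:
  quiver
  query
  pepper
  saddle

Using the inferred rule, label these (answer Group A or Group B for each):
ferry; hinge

Group B, Group A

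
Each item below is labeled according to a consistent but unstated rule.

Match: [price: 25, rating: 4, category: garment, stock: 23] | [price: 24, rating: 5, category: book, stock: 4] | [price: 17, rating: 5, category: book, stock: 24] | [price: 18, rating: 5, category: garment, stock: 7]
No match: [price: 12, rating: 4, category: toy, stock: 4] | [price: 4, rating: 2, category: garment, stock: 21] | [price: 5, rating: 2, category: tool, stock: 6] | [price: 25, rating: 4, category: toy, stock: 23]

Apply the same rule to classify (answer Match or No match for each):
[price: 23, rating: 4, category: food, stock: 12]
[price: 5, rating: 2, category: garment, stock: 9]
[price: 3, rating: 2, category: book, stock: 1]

The simplest hypothesis consistent with all the labels is: category is not toy AND price ≥ 12.

Match, No match, No match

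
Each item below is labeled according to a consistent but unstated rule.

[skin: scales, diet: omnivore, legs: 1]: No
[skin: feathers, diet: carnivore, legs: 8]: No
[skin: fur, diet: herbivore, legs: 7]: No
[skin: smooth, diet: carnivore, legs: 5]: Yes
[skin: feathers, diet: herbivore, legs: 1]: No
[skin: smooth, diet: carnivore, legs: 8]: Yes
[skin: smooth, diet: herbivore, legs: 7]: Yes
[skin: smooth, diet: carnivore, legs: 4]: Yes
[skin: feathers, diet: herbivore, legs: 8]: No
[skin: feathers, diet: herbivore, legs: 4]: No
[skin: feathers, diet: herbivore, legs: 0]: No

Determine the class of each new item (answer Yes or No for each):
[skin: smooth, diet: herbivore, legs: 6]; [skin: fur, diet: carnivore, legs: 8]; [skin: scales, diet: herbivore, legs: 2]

A rule that fits every label: skin is smooth — true of each 'Yes' example, false of each 'No' one.
[skin: smooth, diet: herbivore, legs: 6] — skin is smooth, hence Yes.
[skin: fur, diet: carnivore, legs: 8] — skin is fur, hence No.
[skin: scales, diet: herbivore, legs: 2] — skin is scales, hence No.

Yes, No, No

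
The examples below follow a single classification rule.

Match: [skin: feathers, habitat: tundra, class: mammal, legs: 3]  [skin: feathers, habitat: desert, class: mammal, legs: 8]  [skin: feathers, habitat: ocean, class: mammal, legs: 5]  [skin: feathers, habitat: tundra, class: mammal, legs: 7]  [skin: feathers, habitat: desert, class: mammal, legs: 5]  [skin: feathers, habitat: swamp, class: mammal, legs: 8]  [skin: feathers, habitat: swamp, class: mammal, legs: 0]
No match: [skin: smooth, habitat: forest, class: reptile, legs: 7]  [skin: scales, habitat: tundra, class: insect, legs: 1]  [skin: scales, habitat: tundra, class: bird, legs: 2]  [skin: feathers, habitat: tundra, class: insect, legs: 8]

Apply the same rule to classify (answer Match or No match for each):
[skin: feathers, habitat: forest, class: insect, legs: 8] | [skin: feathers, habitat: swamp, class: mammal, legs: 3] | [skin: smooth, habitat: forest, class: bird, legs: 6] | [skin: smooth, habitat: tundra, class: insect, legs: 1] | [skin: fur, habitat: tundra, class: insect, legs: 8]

All 'Match' examples share one property — class is mammal — and every 'No match' example lacks it.
[skin: feathers, habitat: forest, class: insect, legs: 8]: class is insect, fails the rule → No match. [skin: feathers, habitat: swamp, class: mammal, legs: 3]: class is mammal, checks out → Match. [skin: smooth, habitat: forest, class: bird, legs: 6]: class is bird, fails the rule → No match. [skin: smooth, habitat: tundra, class: insect, legs: 1]: class is insect, fails the rule → No match. [skin: fur, habitat: tundra, class: insect, legs: 8]: class is insect, fails the rule → No match.

No match, Match, No match, No match, No match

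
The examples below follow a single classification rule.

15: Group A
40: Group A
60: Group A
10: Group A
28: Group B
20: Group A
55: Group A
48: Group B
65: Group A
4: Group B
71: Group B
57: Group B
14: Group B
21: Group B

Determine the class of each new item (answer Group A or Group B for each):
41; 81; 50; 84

Group B, Group B, Group A, Group B

Rule: multiple of 5. This holds for each 'Group A' example and fails for each 'Group B' one.
41 → 41 = 5·8 + 1 → Group B.
81 → 81 = 5·16 + 1 → Group B.
50 → 50 = 5·10 → Group A.
84 → 84 = 5·16 + 4 → Group B.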